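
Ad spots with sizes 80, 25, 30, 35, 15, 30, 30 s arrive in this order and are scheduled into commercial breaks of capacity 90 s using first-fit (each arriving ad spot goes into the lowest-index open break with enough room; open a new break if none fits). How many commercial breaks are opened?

3

  80 → break 1 (new)  [load 80/90]
  25 → break 2 (new)  [load 25/90]
  30 → break 2  [load 55/90]
  35 → break 2  [load 90/90]
  15 → break 3 (new)  [load 15/90]
  30 → break 3  [load 45/90]
  30 → break 3  [load 75/90]
3 commercial breaks opened.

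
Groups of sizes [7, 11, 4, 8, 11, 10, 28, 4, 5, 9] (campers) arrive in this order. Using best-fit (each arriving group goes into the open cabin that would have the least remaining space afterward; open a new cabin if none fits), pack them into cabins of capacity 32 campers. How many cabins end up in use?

  7 → cabin 1 (new)  [load 7/32]
  11 → cabin 1  [load 18/32]
  4 → cabin 1  [load 22/32]
  8 → cabin 1  [load 30/32]
  11 → cabin 2 (new)  [load 11/32]
  10 → cabin 2  [load 21/32]
  28 → cabin 3 (new)  [load 28/32]
  4 → cabin 3  [load 32/32]
  5 → cabin 2  [load 26/32]
  9 → cabin 4 (new)  [load 9/32]
4 cabins opened.

4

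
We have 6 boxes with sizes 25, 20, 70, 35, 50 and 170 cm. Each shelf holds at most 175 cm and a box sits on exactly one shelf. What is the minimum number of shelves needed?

3

Total = 170 + 70 + 50 + 35 + 25 + 20 = 370 cm.
Lower bound: ⌈370/175⌉ = 3 shelves.
A packing using 3 shelves:
  shelf 1: 170 = 170
  shelf 2: 70 + 50 + 35 + 20 = 175
  shelf 3: 25 = 25
This matches the lower bound, so 3 is optimal.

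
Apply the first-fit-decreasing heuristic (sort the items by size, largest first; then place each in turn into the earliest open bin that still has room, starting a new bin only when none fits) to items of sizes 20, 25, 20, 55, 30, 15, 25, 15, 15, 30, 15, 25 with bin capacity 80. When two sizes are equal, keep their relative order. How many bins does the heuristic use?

4

Sorted descending: 55, 30, 30, 25, 25, 25, 20, 20, 15, 15, 15, 15.
  55 → bin 1 (new)  [load 55/80]
  30 → bin 2 (new)  [load 30/80]
  30 → bin 2  [load 60/80]
  25 → bin 1  [load 80/80]
  25 → bin 3 (new)  [load 25/80]
  25 → bin 3  [load 50/80]
  20 → bin 2  [load 80/80]
  20 → bin 3  [load 70/80]
  15 → bin 4 (new)  [load 15/80]
  15 → bin 4  [load 30/80]
  15 → bin 4  [load 45/80]
  15 → bin 4  [load 60/80]
4 bins opened.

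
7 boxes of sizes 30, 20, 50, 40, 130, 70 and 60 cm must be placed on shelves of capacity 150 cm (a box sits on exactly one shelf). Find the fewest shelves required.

Total = 130 + 70 + 60 + 50 + 40 + 30 + 20 = 400 cm.
Lower bound: ⌈400/150⌉ = 3 shelves.
A packing using 3 shelves:
  shelf 1: 130 + 20 = 150
  shelf 2: 70 + 60 = 130
  shelf 3: 50 + 40 + 30 = 120
This matches the lower bound, so 3 is optimal.

3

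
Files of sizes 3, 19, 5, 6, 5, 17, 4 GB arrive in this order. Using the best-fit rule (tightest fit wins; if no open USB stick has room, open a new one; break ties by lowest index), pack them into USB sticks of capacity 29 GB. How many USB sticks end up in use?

  3 → USB stick 1 (new)  [load 3/29]
  19 → USB stick 1  [load 22/29]
  5 → USB stick 1  [load 27/29]
  6 → USB stick 2 (new)  [load 6/29]
  5 → USB stick 2  [load 11/29]
  17 → USB stick 2  [load 28/29]
  4 → USB stick 3 (new)  [load 4/29]
3 USB sticks opened.

3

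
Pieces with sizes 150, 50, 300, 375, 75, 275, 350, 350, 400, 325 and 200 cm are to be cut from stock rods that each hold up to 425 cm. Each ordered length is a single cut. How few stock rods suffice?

8

Total = 400 + 375 + 350 + 350 + 325 + 300 + 275 + 200 + 150 + 75 + 50 = 2850 cm.
Lower bound: ⌈2850/425⌉ = 7 stock rods.
A packing using 8 stock rods:
  stock rod 1: 400 = 400
  stock rod 2: 375 + 50 = 425
  stock rod 3: 350 + 75 = 425
  stock rod 4: 350 = 350
  stock rod 5: 325 = 325
  stock rod 6: 300 = 300
  stock rod 7: 275 + 150 = 425
  stock rod 8: 200 = 200
No arrangement into 7 stock rods stays within capacity, so 8 is optimal.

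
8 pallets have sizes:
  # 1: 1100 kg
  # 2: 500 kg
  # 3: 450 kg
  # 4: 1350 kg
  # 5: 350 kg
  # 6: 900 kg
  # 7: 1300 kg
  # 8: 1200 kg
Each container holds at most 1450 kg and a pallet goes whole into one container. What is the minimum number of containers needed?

6

Total = 1350 + 1300 + 1200 + 1100 + 900 + 500 + 450 + 350 = 7150 kg.
Lower bound: ⌈7150/1450⌉ = 5 containers.
A packing using 6 containers:
  container 1: 1350 = 1350
  container 2: 1300 = 1300
  container 3: 1200 = 1200
  container 4: 1100 + 350 = 1450
  container 5: 900 + 500 = 1400
  container 6: 450 = 450
No arrangement into 5 containers stays within capacity, so 6 is optimal.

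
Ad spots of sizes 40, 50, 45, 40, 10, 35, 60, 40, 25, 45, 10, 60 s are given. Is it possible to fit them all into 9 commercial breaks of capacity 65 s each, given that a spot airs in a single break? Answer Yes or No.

Yes

A valid assignment using 9 commercial breaks:
  break 1: 60 = 60
  break 2: 60 = 60
  break 3: 50 + 10 = 60
  break 4: 45 + 10 = 55
  break 5: 45 = 45
  break 6: 40 + 25 = 65
  break 7: 40 = 40
  break 8: 40 = 40
  break 9: 35 = 35
Every load is within 65 s, so 9 commercial breaks suffice.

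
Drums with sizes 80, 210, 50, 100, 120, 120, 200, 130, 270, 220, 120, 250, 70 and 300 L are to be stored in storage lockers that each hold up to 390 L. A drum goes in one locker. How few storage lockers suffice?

6

Total = 300 + 270 + 250 + 220 + 210 + 200 + 130 + 120 + 120 + 120 + 100 + 80 + 70 + 50 = 2240 L.
Lower bound: ⌈2240/390⌉ = 6 storage lockers.
A packing using 6 storage lockers:
  locker 1: 300 + 80 = 380
  locker 2: 270 + 120 = 390
  locker 3: 250 + 130 = 380
  locker 4: 220 + 120 + 50 = 390
  locker 5: 210 + 120 = 330
  locker 6: 200 + 100 + 70 = 370
This matches the lower bound, so 6 is optimal.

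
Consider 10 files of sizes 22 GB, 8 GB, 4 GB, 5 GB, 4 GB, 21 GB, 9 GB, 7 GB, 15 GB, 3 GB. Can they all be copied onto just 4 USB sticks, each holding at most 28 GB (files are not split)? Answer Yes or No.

Yes

A valid assignment using 4 USB sticks:
  USB stick 1: 22 + 5 = 27
  USB stick 2: 21 + 7 = 28
  USB stick 3: 15 + 9 + 4 = 28
  USB stick 4: 8 + 4 + 3 = 15
Every load is within 28 GB, so 4 USB sticks suffice.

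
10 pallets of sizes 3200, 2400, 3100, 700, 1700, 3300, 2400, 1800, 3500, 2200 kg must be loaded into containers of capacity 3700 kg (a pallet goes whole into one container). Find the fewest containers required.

8

Total = 3500 + 3300 + 3200 + 3100 + 2400 + 2400 + 2200 + 1800 + 1700 + 700 = 24300 kg.
Lower bound: ⌈24300/3700⌉ = 7 containers.
A packing using 8 containers:
  container 1: 3500 = 3500
  container 2: 3300 = 3300
  container 3: 3200 = 3200
  container 4: 3100 = 3100
  container 5: 2400 + 700 = 3100
  container 6: 2400 = 2400
  container 7: 2200 = 2200
  container 8: 1800 + 1700 = 3500
No arrangement into 7 containers stays within capacity, so 8 is optimal.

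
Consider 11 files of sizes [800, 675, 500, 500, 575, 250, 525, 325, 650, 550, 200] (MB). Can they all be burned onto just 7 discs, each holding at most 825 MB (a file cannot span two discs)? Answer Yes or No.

Total = 5550 MB; ⌈5550/825⌉ = 7.
8 files each exceed half the capacity and cannot share a disc, forcing at least 8 discs.
At least 8 discs are required, but only 7 are allowed.

No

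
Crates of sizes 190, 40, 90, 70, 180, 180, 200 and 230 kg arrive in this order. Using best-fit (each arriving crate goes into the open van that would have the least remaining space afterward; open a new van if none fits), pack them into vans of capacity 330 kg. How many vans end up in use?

  190 → van 1 (new)  [load 190/330]
  40 → van 1  [load 230/330]
  90 → van 1  [load 320/330]
  70 → van 2 (new)  [load 70/330]
  180 → van 2  [load 250/330]
  180 → van 3 (new)  [load 180/330]
  200 → van 4 (new)  [load 200/330]
  230 → van 5 (new)  [load 230/330]
5 vans opened.

5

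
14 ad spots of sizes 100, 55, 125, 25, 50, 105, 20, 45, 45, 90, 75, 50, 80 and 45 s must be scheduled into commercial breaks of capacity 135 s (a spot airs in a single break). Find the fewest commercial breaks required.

8

Total = 125 + 105 + 100 + 90 + 80 + 75 + 55 + 50 + 50 + 45 + 45 + 45 + 25 + 20 = 910 s.
Lower bound: ⌈910/135⌉ = 7 commercial breaks.
A packing using 8 commercial breaks:
  break 1: 125 = 125
  break 2: 105 + 25 = 130
  break 3: 100 + 20 = 120
  break 4: 90 + 45 = 135
  break 5: 80 + 55 = 135
  break 6: 75 + 50 = 125
  break 7: 50 + 45 = 95
  break 8: 45 = 45
No arrangement into 7 commercial breaks stays within capacity, so 8 is optimal.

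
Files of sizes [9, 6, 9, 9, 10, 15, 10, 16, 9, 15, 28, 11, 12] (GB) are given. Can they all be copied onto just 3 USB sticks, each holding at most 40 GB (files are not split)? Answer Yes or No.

Total = 159 GB; ⌈159/40⌉ = 4.
At least 4 USB sticks are required, but only 3 are allowed.

No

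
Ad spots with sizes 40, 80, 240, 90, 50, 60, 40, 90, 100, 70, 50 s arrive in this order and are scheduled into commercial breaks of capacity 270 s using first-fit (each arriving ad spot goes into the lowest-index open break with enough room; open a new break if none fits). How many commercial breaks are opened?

4

  40 → break 1 (new)  [load 40/270]
  80 → break 1  [load 120/270]
  240 → break 2 (new)  [load 240/270]
  90 → break 1  [load 210/270]
  50 → break 1  [load 260/270]
  60 → break 3 (new)  [load 60/270]
  40 → break 3  [load 100/270]
  90 → break 3  [load 190/270]
  100 → break 4 (new)  [load 100/270]
  70 → break 3  [load 260/270]
  50 → break 4  [load 150/270]
4 commercial breaks opened.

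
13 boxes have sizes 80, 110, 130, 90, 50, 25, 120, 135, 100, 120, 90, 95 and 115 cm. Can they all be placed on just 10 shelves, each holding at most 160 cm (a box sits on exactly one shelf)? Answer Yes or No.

Total = 1260 cm; ⌈1260/160⌉ = 8.
10 boxes each exceed half the capacity and cannot share a shelf, forcing at least 10 shelves.
The bound of 10 does not rule out 10, but exhaustive search shows no assignment into 10 shelves of capacity 160 cm exists — the minimum is 11.

No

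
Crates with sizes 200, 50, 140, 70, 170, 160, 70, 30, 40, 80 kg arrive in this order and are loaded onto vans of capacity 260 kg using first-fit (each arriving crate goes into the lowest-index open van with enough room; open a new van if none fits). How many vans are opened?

5

  200 → van 1 (new)  [load 200/260]
  50 → van 1  [load 250/260]
  140 → van 2 (new)  [load 140/260]
  70 → van 2  [load 210/260]
  170 → van 3 (new)  [load 170/260]
  160 → van 4 (new)  [load 160/260]
  70 → van 3  [load 240/260]
  30 → van 2  [load 240/260]
  40 → van 4  [load 200/260]
  80 → van 5 (new)  [load 80/260]
5 vans opened.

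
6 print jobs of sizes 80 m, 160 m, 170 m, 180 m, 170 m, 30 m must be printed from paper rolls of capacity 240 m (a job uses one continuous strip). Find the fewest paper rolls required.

Total = 180 + 170 + 170 + 160 + 80 + 30 = 790 m.
Lower bound: ⌈790/240⌉ = 4 paper rolls.
A packing using 4 paper rolls:
  roll 1: 180 + 30 = 210
  roll 2: 170 = 170
  roll 3: 170 = 170
  roll 4: 160 + 80 = 240
This matches the lower bound, so 4 is optimal.

4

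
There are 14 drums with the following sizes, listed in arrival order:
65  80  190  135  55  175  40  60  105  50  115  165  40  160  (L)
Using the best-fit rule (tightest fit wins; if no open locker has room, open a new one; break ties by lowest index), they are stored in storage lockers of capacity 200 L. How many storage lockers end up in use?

  65 → locker 1 (new)  [load 65/200]
  80 → locker 1  [load 145/200]
  190 → locker 2 (new)  [load 190/200]
  135 → locker 3 (new)  [load 135/200]
  55 → locker 1  [load 200/200]
  175 → locker 4 (new)  [load 175/200]
  40 → locker 3  [load 175/200]
  60 → locker 5 (new)  [load 60/200]
  105 → locker 5  [load 165/200]
  50 → locker 6 (new)  [load 50/200]
  115 → locker 6  [load 165/200]
  165 → locker 7 (new)  [load 165/200]
  40 → locker 8 (new)  [load 40/200]
  160 → locker 8  [load 200/200]
8 storage lockers opened.

8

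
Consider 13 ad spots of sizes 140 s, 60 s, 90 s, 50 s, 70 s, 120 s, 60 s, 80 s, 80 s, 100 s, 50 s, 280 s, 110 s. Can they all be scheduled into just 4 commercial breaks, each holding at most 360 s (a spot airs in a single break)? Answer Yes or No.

A valid assignment using 4 commercial breaks:
  break 1: 280 + 80 = 360
  break 2: 140 + 120 + 100 = 360
  break 3: 110 + 90 + 80 + 70 = 350
  break 4: 60 + 60 + 50 + 50 = 220
Every load is within 360 s, so 4 commercial breaks suffice.

Yes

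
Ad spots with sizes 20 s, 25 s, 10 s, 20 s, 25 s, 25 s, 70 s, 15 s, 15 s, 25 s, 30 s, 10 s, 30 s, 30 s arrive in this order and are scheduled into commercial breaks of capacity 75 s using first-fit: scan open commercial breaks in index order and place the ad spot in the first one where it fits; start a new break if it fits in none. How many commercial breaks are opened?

  20 → break 1 (new)  [load 20/75]
  25 → break 1  [load 45/75]
  10 → break 1  [load 55/75]
  20 → break 1  [load 75/75]
  25 → break 2 (new)  [load 25/75]
  25 → break 2  [load 50/75]
  70 → break 3 (new)  [load 70/75]
  15 → break 2  [load 65/75]
  15 → break 4 (new)  [load 15/75]
  25 → break 4  [load 40/75]
  30 → break 4  [load 70/75]
  10 → break 2  [load 75/75]
  30 → break 5 (new)  [load 30/75]
  30 → break 5  [load 60/75]
5 commercial breaks opened.

5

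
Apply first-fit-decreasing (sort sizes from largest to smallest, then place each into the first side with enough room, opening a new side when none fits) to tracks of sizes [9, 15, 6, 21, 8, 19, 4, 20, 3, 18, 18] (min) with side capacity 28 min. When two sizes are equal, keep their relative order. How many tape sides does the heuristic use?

Sorted descending: 21, 20, 19, 18, 18, 15, 9, 8, 6, 4, 3.
  21 → side 1 (new)  [load 21/28]
  20 → side 2 (new)  [load 20/28]
  19 → side 3 (new)  [load 19/28]
  18 → side 4 (new)  [load 18/28]
  18 → side 5 (new)  [load 18/28]
  15 → side 6 (new)  [load 15/28]
  9 → side 3  [load 28/28]
  8 → side 2  [load 28/28]
  6 → side 1  [load 27/28]
  4 → side 4  [load 22/28]
  3 → side 4  [load 25/28]
6 tape sides opened.

6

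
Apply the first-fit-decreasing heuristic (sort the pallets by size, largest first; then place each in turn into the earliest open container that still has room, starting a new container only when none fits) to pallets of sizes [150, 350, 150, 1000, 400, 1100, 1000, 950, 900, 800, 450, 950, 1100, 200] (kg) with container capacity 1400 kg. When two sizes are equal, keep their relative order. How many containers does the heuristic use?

Sorted descending: 1100, 1100, 1000, 1000, 950, 950, 900, 800, 450, 400, 350, 200, 150, 150.
  1100 → container 1 (new)  [load 1100/1400]
  1100 → container 2 (new)  [load 1100/1400]
  1000 → container 3 (new)  [load 1000/1400]
  1000 → container 4 (new)  [load 1000/1400]
  950 → container 5 (new)  [load 950/1400]
  950 → container 6 (new)  [load 950/1400]
  900 → container 7 (new)  [load 900/1400]
  800 → container 8 (new)  [load 800/1400]
  450 → container 5  [load 1400/1400]
  400 → container 3  [load 1400/1400]
  350 → container 4  [load 1350/1400]
  200 → container 1  [load 1300/1400]
  150 → container 2  [load 1250/1400]
  150 → container 2  [load 1400/1400]
8 containers opened.

8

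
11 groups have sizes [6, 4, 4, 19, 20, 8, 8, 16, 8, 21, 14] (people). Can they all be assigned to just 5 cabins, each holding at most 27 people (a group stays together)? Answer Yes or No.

Yes

A valid assignment using 5 cabins:
  cabin 1: 21 + 6 = 27
  cabin 2: 20 + 4 = 24
  cabin 3: 19 + 8 = 27
  cabin 4: 16 + 8 = 24
  cabin 5: 14 + 8 + 4 = 26
Every load is within 27 people, so 5 cabins suffice.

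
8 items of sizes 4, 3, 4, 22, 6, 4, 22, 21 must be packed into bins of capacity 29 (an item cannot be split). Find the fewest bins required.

3

Total = 22 + 22 + 21 + 6 + 4 + 4 + 4 + 3 = 86.
Lower bound: ⌈86/29⌉ = 3 bins.
A packing using 3 bins:
  bin 1: 22 + 6 = 28
  bin 2: 22 + 4 + 3 = 29
  bin 3: 21 + 4 + 4 = 29
This matches the lower bound, so 3 is optimal.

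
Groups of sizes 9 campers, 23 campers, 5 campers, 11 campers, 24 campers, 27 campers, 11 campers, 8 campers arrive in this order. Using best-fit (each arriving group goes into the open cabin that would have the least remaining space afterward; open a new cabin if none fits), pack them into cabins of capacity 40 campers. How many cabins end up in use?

  9 → cabin 1 (new)  [load 9/40]
  23 → cabin 1  [load 32/40]
  5 → cabin 1  [load 37/40]
  11 → cabin 2 (new)  [load 11/40]
  24 → cabin 2  [load 35/40]
  27 → cabin 3 (new)  [load 27/40]
  11 → cabin 3  [load 38/40]
  8 → cabin 4 (new)  [load 8/40]
4 cabins opened.

4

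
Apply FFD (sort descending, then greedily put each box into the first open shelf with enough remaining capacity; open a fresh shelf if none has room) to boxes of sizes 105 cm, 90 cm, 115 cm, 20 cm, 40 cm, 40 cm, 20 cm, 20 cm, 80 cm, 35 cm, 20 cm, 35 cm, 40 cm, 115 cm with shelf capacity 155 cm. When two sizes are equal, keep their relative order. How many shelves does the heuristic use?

6

Sorted descending: 115, 115, 105, 90, 80, 40, 40, 40, 35, 35, 20, 20, 20, 20.
  115 → shelf 1 (new)  [load 115/155]
  115 → shelf 2 (new)  [load 115/155]
  105 → shelf 3 (new)  [load 105/155]
  90 → shelf 4 (new)  [load 90/155]
  80 → shelf 5 (new)  [load 80/155]
  40 → shelf 1  [load 155/155]
  40 → shelf 2  [load 155/155]
  40 → shelf 3  [load 145/155]
  35 → shelf 4  [load 125/155]
  35 → shelf 5  [load 115/155]
  20 → shelf 4  [load 145/155]
  20 → shelf 5  [load 135/155]
  20 → shelf 5  [load 155/155]
  20 → shelf 6 (new)  [load 20/155]
6 shelves opened.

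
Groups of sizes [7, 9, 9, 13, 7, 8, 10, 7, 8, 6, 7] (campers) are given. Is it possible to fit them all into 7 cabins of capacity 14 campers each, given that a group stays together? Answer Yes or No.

Total = 91 campers; ⌈91/14⌉ = 7.
The bound of 7 does not rule out 7, but exhaustive search shows no assignment into 7 cabins of capacity 14 campers exists — the minimum is 8.

No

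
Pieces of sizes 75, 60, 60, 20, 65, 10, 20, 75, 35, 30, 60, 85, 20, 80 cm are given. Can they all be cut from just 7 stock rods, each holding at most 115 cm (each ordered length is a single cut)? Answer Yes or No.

No

Total = 695 cm; ⌈695/115⌉ = 7.
8 pieces each exceed half the capacity and cannot share a stock rod, forcing at least 8 stock rods.
At least 8 stock rods are required, but only 7 are allowed.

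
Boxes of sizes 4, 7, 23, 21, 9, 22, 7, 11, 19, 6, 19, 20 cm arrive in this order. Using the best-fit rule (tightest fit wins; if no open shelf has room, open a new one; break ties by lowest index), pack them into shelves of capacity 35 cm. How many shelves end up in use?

6

  4 → shelf 1 (new)  [load 4/35]
  7 → shelf 1  [load 11/35]
  23 → shelf 1  [load 34/35]
  21 → shelf 2 (new)  [load 21/35]
  9 → shelf 2  [load 30/35]
  22 → shelf 3 (new)  [load 22/35]
  7 → shelf 3  [load 29/35]
  11 → shelf 4 (new)  [load 11/35]
  19 → shelf 4  [load 30/35]
  6 → shelf 3  [load 35/35]
  19 → shelf 5 (new)  [load 19/35]
  20 → shelf 6 (new)  [load 20/35]
6 shelves opened.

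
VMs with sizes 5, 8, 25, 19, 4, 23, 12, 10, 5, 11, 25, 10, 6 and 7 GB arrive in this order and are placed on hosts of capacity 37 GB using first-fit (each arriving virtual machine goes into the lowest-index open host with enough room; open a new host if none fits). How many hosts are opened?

5

  5 → host 1 (new)  [load 5/37]
  8 → host 1  [load 13/37]
  25 → host 2 (new)  [load 25/37]
  19 → host 1  [load 32/37]
  4 → host 1  [load 36/37]
  23 → host 3 (new)  [load 23/37]
  12 → host 2  [load 37/37]
  10 → host 3  [load 33/37]
  5 → host 4 (new)  [load 5/37]
  11 → host 4  [load 16/37]
  25 → host 5 (new)  [load 25/37]
  10 → host 4  [load 26/37]
  6 → host 4  [load 32/37]
  7 → host 5  [load 32/37]
5 hosts opened.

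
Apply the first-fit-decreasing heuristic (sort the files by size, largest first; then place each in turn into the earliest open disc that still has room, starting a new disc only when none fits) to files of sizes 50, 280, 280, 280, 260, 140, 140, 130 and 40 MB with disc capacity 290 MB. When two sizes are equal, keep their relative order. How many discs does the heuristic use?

Sorted descending: 280, 280, 280, 260, 140, 140, 130, 50, 40.
  280 → disc 1 (new)  [load 280/290]
  280 → disc 2 (new)  [load 280/290]
  280 → disc 3 (new)  [load 280/290]
  260 → disc 4 (new)  [load 260/290]
  140 → disc 5 (new)  [load 140/290]
  140 → disc 5  [load 280/290]
  130 → disc 6 (new)  [load 130/290]
  50 → disc 6  [load 180/290]
  40 → disc 6  [load 220/290]
6 discs opened.

6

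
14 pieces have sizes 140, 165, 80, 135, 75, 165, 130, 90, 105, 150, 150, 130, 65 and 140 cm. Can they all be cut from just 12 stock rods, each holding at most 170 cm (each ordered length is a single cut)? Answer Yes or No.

A valid assignment using 12 stock rods:
  stock rod 1: 165 = 165
  stock rod 2: 165 = 165
  stock rod 3: 150 = 150
  stock rod 4: 150 = 150
  stock rod 5: 140 = 140
  stock rod 6: 140 = 140
  stock rod 7: 135 = 135
  stock rod 8: 130 = 130
  stock rod 9: 130 = 130
  stock rod 10: 105 + 65 = 170
  stock rod 11: 90 + 80 = 170
  stock rod 12: 75 = 75
Every load is within 170 cm, so 12 stock rods suffice.

Yes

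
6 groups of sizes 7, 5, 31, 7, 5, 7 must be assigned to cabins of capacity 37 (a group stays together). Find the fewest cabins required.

Total = 31 + 7 + 7 + 7 + 5 + 5 = 62.
Lower bound: ⌈62/37⌉ = 2 cabins.
A packing using 2 cabins:
  cabin 1: 31 + 5 = 36
  cabin 2: 7 + 7 + 7 + 5 = 26
This matches the lower bound, so 2 is optimal.

2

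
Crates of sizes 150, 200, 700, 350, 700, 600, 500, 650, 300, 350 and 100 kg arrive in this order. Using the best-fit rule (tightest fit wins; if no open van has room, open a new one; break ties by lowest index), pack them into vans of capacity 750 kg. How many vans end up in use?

7

  150 → van 1 (new)  [load 150/750]
  200 → van 1  [load 350/750]
  700 → van 2 (new)  [load 700/750]
  350 → van 1  [load 700/750]
  700 → van 3 (new)  [load 700/750]
  600 → van 4 (new)  [load 600/750]
  500 → van 5 (new)  [load 500/750]
  650 → van 6 (new)  [load 650/750]
  300 → van 7 (new)  [load 300/750]
  350 → van 7  [load 650/750]
  100 → van 6  [load 750/750]
7 vans opened.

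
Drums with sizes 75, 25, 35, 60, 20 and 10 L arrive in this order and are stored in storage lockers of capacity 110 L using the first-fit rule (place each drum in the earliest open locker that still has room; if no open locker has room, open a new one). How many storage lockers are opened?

  75 → locker 1 (new)  [load 75/110]
  25 → locker 1  [load 100/110]
  35 → locker 2 (new)  [load 35/110]
  60 → locker 2  [load 95/110]
  20 → locker 3 (new)  [load 20/110]
  10 → locker 1  [load 110/110]
3 storage lockers opened.

3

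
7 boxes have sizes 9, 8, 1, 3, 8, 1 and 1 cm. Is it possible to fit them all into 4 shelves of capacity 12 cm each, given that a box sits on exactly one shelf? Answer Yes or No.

A valid assignment using 3 shelves:
  shelf 1: 9 + 3 = 12
  shelf 2: 8 + 1 + 1 + 1 = 11
  shelf 3: 8 = 8
That uses only 3 ≤ 4, so 4 shelves are enough.

Yes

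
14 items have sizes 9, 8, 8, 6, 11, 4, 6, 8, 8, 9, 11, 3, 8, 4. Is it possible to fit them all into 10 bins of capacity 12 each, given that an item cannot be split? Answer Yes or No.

Yes

A valid assignment using 10 bins:
  bin 1: 11 = 11
  bin 2: 11 = 11
  bin 3: 9 + 3 = 12
  bin 4: 9 = 9
  bin 5: 8 + 4 = 12
  bin 6: 8 + 4 = 12
  bin 7: 8 = 8
  bin 8: 8 = 8
  bin 9: 8 = 8
  bin 10: 6 + 6 = 12
Every load is within 12, so 10 bins suffice.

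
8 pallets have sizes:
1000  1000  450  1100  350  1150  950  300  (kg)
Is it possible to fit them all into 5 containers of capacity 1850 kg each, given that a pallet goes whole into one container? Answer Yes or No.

A valid assignment using 5 containers:
  container 1: 1150 + 450 = 1600
  container 2: 1100 + 350 + 300 = 1750
  container 3: 1000 = 1000
  container 4: 1000 = 1000
  container 5: 950 = 950
Every load is within 1850 kg, so 5 containers suffice.

Yes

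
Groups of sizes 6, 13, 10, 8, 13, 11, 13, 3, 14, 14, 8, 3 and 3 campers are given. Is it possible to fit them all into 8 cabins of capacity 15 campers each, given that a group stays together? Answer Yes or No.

Total = 119 campers; ⌈119/15⌉ = 8.
9 groups each exceed half the capacity and cannot share a cabin, forcing at least 9 cabins.
At least 9 cabins are required, but only 8 are allowed.

No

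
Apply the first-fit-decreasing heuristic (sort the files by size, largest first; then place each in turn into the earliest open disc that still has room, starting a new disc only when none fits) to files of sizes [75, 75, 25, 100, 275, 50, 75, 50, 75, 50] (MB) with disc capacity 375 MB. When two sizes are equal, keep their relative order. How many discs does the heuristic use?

3

Sorted descending: 275, 100, 75, 75, 75, 75, 50, 50, 50, 25.
  275 → disc 1 (new)  [load 275/375]
  100 → disc 1  [load 375/375]
  75 → disc 2 (new)  [load 75/375]
  75 → disc 2  [load 150/375]
  75 → disc 2  [load 225/375]
  75 → disc 2  [load 300/375]
  50 → disc 2  [load 350/375]
  50 → disc 3 (new)  [load 50/375]
  50 → disc 3  [load 100/375]
  25 → disc 2  [load 375/375]
3 discs opened.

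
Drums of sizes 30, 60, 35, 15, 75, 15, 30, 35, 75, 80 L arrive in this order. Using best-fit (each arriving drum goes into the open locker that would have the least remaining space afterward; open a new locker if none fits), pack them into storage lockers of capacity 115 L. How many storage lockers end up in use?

  30 → locker 1 (new)  [load 30/115]
  60 → locker 1  [load 90/115]
  35 → locker 2 (new)  [load 35/115]
  15 → locker 1  [load 105/115]
  75 → locker 2  [load 110/115]
  15 → locker 3 (new)  [load 15/115]
  30 → locker 3  [load 45/115]
  35 → locker 3  [load 80/115]
  75 → locker 4 (new)  [load 75/115]
  80 → locker 5 (new)  [load 80/115]
5 storage lockers opened.

5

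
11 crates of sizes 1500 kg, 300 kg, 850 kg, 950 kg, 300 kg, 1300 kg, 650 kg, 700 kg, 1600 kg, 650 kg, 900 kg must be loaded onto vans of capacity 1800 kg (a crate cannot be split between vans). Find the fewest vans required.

Total = 1600 + 1500 + 1300 + 950 + 900 + 850 + 700 + 650 + 650 + 300 + 300 = 9700 kg.
Lower bound: ⌈9700/1800⌉ = 6 vans.
A packing using 6 vans:
  van 1: 1600 = 1600
  van 2: 1500 + 300 = 1800
  van 3: 1300 + 300 = 1600
  van 4: 950 + 850 = 1800
  van 5: 900 + 700 = 1600
  van 6: 650 + 650 = 1300
This matches the lower bound, so 6 is optimal.

6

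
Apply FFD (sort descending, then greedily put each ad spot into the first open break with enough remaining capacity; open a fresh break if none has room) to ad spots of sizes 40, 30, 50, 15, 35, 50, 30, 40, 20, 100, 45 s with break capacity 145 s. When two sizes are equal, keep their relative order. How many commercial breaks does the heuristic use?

Sorted descending: 100, 50, 50, 45, 40, 40, 35, 30, 30, 20, 15.
  100 → break 1 (new)  [load 100/145]
  50 → break 2 (new)  [load 50/145]
  50 → break 2  [load 100/145]
  45 → break 1  [load 145/145]
  40 → break 2  [load 140/145]
  40 → break 3 (new)  [load 40/145]
  35 → break 3  [load 75/145]
  30 → break 3  [load 105/145]
  30 → break 3  [load 135/145]
  20 → break 4 (new)  [load 20/145]
  15 → break 4  [load 35/145]
4 commercial breaks opened.

4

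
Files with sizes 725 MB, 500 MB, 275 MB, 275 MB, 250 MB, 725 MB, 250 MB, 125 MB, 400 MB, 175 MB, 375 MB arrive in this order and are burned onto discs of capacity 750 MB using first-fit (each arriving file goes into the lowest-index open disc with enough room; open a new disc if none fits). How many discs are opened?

6

  725 → disc 1 (new)  [load 725/750]
  500 → disc 2 (new)  [load 500/750]
  275 → disc 3 (new)  [load 275/750]
  275 → disc 3  [load 550/750]
  250 → disc 2  [load 750/750]
  725 → disc 4 (new)  [load 725/750]
  250 → disc 5 (new)  [load 250/750]
  125 → disc 3  [load 675/750]
  400 → disc 5  [load 650/750]
  175 → disc 6 (new)  [load 175/750]
  375 → disc 6  [load 550/750]
6 discs opened.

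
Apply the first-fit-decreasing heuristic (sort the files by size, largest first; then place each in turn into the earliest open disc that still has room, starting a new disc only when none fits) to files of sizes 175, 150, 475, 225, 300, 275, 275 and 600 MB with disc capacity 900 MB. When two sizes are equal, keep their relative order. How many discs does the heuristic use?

3

Sorted descending: 600, 475, 300, 275, 275, 225, 175, 150.
  600 → disc 1 (new)  [load 600/900]
  475 → disc 2 (new)  [load 475/900]
  300 → disc 1  [load 900/900]
  275 → disc 2  [load 750/900]
  275 → disc 3 (new)  [load 275/900]
  225 → disc 3  [load 500/900]
  175 → disc 3  [load 675/900]
  150 → disc 2  [load 900/900]
3 discs opened.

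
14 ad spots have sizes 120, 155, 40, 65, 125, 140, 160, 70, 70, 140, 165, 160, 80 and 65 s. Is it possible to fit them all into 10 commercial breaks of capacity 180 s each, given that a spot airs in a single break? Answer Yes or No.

No

Total = 1555 s; ⌈1555/180⌉ = 9.
The bound of 9 does not rule out 10, but exhaustive search shows no assignment into 10 commercial breaks of capacity 180 s exists — the minimum is 11.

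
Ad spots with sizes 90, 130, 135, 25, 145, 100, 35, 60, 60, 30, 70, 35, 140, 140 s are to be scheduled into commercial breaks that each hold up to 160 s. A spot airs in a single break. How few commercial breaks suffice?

8

Total = 145 + 140 + 140 + 135 + 130 + 100 + 90 + 70 + 60 + 60 + 35 + 35 + 30 + 25 = 1195 s.
Lower bound: ⌈1195/160⌉ = 8 commercial breaks.
A packing using 8 commercial breaks:
  break 1: 145 = 145
  break 2: 140 = 140
  break 3: 140 = 140
  break 4: 135 + 25 = 160
  break 5: 130 + 30 = 160
  break 6: 100 + 60 = 160
  break 7: 90 + 70 = 160
  break 8: 60 + 35 + 35 = 130
This matches the lower bound, so 8 is optimal.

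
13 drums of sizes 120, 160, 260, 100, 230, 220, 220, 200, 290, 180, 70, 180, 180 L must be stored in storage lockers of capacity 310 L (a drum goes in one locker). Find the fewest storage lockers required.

10

Total = 290 + 260 + 230 + 220 + 220 + 200 + 180 + 180 + 180 + 160 + 120 + 100 + 70 = 2410 L.
Lower bound: ⌈2410/310⌉ = 8 storage lockers.
Also, 10 drums each exceed 155 L, and no two of those can share a locker, so at least 10 storage lockers are needed.
A packing using 10 storage lockers:
  locker 1: 290 = 290
  locker 2: 260 = 260
  locker 3: 230 + 70 = 300
  locker 4: 220 = 220
  locker 5: 220 = 220
  locker 6: 200 + 100 = 300
  locker 7: 180 + 120 = 300
  locker 8: 180 = 180
  locker 9: 180 = 180
  locker 10: 160 = 160
This matches the lower bound, so 10 is optimal.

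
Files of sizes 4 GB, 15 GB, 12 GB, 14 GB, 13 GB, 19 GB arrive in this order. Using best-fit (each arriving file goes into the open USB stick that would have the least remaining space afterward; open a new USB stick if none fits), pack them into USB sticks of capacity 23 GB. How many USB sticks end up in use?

5

  4 → USB stick 1 (new)  [load 4/23]
  15 → USB stick 1  [load 19/23]
  12 → USB stick 2 (new)  [load 12/23]
  14 → USB stick 3 (new)  [load 14/23]
  13 → USB stick 4 (new)  [load 13/23]
  19 → USB stick 5 (new)  [load 19/23]
5 USB sticks opened.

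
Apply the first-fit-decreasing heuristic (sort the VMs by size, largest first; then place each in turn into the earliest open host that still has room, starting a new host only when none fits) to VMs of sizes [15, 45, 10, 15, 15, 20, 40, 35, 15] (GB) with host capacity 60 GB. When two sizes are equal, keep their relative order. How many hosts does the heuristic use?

4

Sorted descending: 45, 40, 35, 20, 15, 15, 15, 15, 10.
  45 → host 1 (new)  [load 45/60]
  40 → host 2 (new)  [load 40/60]
  35 → host 3 (new)  [load 35/60]
  20 → host 2  [load 60/60]
  15 → host 1  [load 60/60]
  15 → host 3  [load 50/60]
  15 → host 4 (new)  [load 15/60]
  15 → host 4  [load 30/60]
  10 → host 3  [load 60/60]
4 hosts opened.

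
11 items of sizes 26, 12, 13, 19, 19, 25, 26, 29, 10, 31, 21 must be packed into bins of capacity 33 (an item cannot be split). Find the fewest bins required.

Total = 31 + 29 + 26 + 26 + 25 + 21 + 19 + 19 + 13 + 12 + 10 = 231.
Lower bound: ⌈231/33⌉ = 7 bins.
Also, 8 items each exceed 33/2, and no two of those can share a bin, so at least 8 bins are needed.
A packing using 8 bins:
  bin 1: 31 = 31
  bin 2: 29 = 29
  bin 3: 26 = 26
  bin 4: 26 = 26
  bin 5: 25 = 25
  bin 6: 21 + 12 = 33
  bin 7: 19 + 13 = 32
  bin 8: 19 + 10 = 29
This matches the lower bound, so 8 is optimal.

8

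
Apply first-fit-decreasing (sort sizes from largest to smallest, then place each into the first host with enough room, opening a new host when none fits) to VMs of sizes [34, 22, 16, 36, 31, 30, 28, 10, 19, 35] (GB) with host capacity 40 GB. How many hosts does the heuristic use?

Sorted descending: 36, 35, 34, 31, 30, 28, 22, 19, 16, 10.
  36 → host 1 (new)  [load 36/40]
  35 → host 2 (new)  [load 35/40]
  34 → host 3 (new)  [load 34/40]
  31 → host 4 (new)  [load 31/40]
  30 → host 5 (new)  [load 30/40]
  28 → host 6 (new)  [load 28/40]
  22 → host 7 (new)  [load 22/40]
  19 → host 8 (new)  [load 19/40]
  16 → host 7  [load 38/40]
  10 → host 5  [load 40/40]
8 hosts opened.

8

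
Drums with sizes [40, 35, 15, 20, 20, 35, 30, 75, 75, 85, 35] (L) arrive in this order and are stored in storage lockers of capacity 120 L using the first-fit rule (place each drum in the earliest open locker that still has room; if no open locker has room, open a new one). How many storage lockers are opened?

  40 → locker 1 (new)  [load 40/120]
  35 → locker 1  [load 75/120]
  15 → locker 1  [load 90/120]
  20 → locker 1  [load 110/120]
  20 → locker 2 (new)  [load 20/120]
  35 → locker 2  [load 55/120]
  30 → locker 2  [load 85/120]
  75 → locker 3 (new)  [load 75/120]
  75 → locker 4 (new)  [load 75/120]
  85 → locker 5 (new)  [load 85/120]
  35 → locker 2  [load 120/120]
5 storage lockers opened.

5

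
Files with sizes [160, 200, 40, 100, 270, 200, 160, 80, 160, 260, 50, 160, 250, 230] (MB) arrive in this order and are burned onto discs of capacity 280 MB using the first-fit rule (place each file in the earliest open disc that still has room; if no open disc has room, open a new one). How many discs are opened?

  160 → disc 1 (new)  [load 160/280]
  200 → disc 2 (new)  [load 200/280]
  40 → disc 1  [load 200/280]
  100 → disc 3 (new)  [load 100/280]
  270 → disc 4 (new)  [load 270/280]
  200 → disc 5 (new)  [load 200/280]
  160 → disc 3  [load 260/280]
  80 → disc 1  [load 280/280]
  160 → disc 6 (new)  [load 160/280]
  260 → disc 7 (new)  [load 260/280]
  50 → disc 2  [load 250/280]
  160 → disc 8 (new)  [load 160/280]
  250 → disc 9 (new)  [load 250/280]
  230 → disc 10 (new)  [load 230/280]
10 discs opened.

10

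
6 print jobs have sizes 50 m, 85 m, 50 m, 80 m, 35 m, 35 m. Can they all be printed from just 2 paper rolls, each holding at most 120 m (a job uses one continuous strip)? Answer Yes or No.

No

Total = 335 m; ⌈335/120⌉ = 3.
At least 3 paper rolls are required, but only 2 are allowed.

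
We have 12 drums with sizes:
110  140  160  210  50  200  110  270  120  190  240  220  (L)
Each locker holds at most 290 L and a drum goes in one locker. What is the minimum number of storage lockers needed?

Total = 270 + 240 + 220 + 210 + 200 + 190 + 160 + 140 + 120 + 110 + 110 + 50 = 2020 L.
Lower bound: ⌈2020/290⌉ = 7 storage lockers.
A packing using 9 storage lockers:
  locker 1: 270 = 270
  locker 2: 240 + 50 = 290
  locker 3: 220 = 220
  locker 4: 210 = 210
  locker 5: 200 = 200
  locker 6: 190 = 190
  locker 7: 160 + 120 = 280
  locker 8: 140 + 110 = 250
  locker 9: 110 = 110
No arrangement into 8 storage lockers stays within capacity, so 9 is optimal.

9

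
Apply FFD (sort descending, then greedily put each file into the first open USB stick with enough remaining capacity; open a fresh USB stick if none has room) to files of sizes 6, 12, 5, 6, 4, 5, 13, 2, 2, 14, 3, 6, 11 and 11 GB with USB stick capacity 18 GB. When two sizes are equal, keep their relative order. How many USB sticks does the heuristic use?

6

Sorted descending: 14, 13, 12, 11, 11, 6, 6, 6, 5, 5, 4, 3, 2, 2.
  14 → USB stick 1 (new)  [load 14/18]
  13 → USB stick 2 (new)  [load 13/18]
  12 → USB stick 3 (new)  [load 12/18]
  11 → USB stick 4 (new)  [load 11/18]
  11 → USB stick 5 (new)  [load 11/18]
  6 → USB stick 3  [load 18/18]
  6 → USB stick 4  [load 17/18]
  6 → USB stick 5  [load 17/18]
  5 → USB stick 2  [load 18/18]
  5 → USB stick 6 (new)  [load 5/18]
  4 → USB stick 1  [load 18/18]
  3 → USB stick 6  [load 8/18]
  2 → USB stick 6  [load 10/18]
  2 → USB stick 6  [load 12/18]
6 USB sticks opened.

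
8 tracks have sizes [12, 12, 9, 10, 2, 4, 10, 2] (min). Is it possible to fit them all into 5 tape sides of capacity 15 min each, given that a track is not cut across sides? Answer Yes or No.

A valid assignment using 5 tape sides:
  side 1: 12 + 2 = 14
  side 2: 12 + 2 = 14
  side 3: 10 + 4 = 14
  side 4: 10 = 10
  side 5: 9 = 9
Every load is within 15 min, so 5 tape sides suffice.

Yes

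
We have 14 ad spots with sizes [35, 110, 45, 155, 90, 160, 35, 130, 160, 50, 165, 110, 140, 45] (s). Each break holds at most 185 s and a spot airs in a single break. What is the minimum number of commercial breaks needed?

Total = 165 + 160 + 160 + 155 + 140 + 130 + 110 + 110 + 90 + 50 + 45 + 45 + 35 + 35 = 1430 s.
Lower bound: ⌈1430/185⌉ = 8 commercial breaks.
A packing using 9 commercial breaks:
  break 1: 165 = 165
  break 2: 160 = 160
  break 3: 160 = 160
  break 4: 155 = 155
  break 5: 140 + 45 = 185
  break 6: 130 + 50 = 180
  break 7: 110 + 45 = 155
  break 8: 110 + 35 + 35 = 180
  break 9: 90 = 90
No arrangement into 8 commercial breaks stays within capacity, so 9 is optimal.

9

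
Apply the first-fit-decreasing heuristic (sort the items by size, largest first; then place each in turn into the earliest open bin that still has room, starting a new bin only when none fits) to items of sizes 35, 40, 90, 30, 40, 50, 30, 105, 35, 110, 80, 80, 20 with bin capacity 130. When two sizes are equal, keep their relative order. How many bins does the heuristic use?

Sorted descending: 110, 105, 90, 80, 80, 50, 40, 40, 35, 35, 30, 30, 20.
  110 → bin 1 (new)  [load 110/130]
  105 → bin 2 (new)  [load 105/130]
  90 → bin 3 (new)  [load 90/130]
  80 → bin 4 (new)  [load 80/130]
  80 → bin 5 (new)  [load 80/130]
  50 → bin 4  [load 130/130]
  40 → bin 3  [load 130/130]
  40 → bin 5  [load 120/130]
  35 → bin 6 (new)  [load 35/130]
  35 → bin 6  [load 70/130]
  30 → bin 6  [load 100/130]
  30 → bin 6  [load 130/130]
  20 → bin 1  [load 130/130]
6 bins opened.

6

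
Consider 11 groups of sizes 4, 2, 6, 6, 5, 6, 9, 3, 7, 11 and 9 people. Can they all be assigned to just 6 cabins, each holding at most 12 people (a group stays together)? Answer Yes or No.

Yes

A valid assignment using 6 cabins:
  cabin 1: 11 = 11
  cabin 2: 9 + 3 = 12
  cabin 3: 9 + 2 = 11
  cabin 4: 7 + 5 = 12
  cabin 5: 6 + 6 = 12
  cabin 6: 6 + 4 = 10
Every load is within 12 people, so 6 cabins suffice.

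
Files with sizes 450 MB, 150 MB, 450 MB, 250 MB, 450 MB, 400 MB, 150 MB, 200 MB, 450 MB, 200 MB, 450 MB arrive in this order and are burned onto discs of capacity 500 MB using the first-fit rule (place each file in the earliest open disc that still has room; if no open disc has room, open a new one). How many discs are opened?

  450 → disc 1 (new)  [load 450/500]
  150 → disc 2 (new)  [load 150/500]
  450 → disc 3 (new)  [load 450/500]
  250 → disc 2  [load 400/500]
  450 → disc 4 (new)  [load 450/500]
  400 → disc 5 (new)  [load 400/500]
  150 → disc 6 (new)  [load 150/500]
  200 → disc 6  [load 350/500]
  450 → disc 7 (new)  [load 450/500]
  200 → disc 8 (new)  [load 200/500]
  450 → disc 9 (new)  [load 450/500]
9 discs opened.

9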